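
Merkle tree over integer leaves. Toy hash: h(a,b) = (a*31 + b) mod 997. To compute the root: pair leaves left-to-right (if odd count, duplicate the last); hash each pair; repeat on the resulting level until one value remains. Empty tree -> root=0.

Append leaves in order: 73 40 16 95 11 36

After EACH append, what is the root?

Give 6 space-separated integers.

After append 73 (leaves=[73]):
  L0: [73]
  root=73
After append 40 (leaves=[73, 40]):
  L0: [73, 40]
  L1: h(73,40)=(73*31+40)%997=309 -> [309]
  root=309
After append 16 (leaves=[73, 40, 16]):
  L0: [73, 40, 16]
  L1: h(73,40)=(73*31+40)%997=309 h(16,16)=(16*31+16)%997=512 -> [309, 512]
  L2: h(309,512)=(309*31+512)%997=121 -> [121]
  root=121
After append 95 (leaves=[73, 40, 16, 95]):
  L0: [73, 40, 16, 95]
  L1: h(73,40)=(73*31+40)%997=309 h(16,95)=(16*31+95)%997=591 -> [309, 591]
  L2: h(309,591)=(309*31+591)%997=200 -> [200]
  root=200
After append 11 (leaves=[73, 40, 16, 95, 11]):
  L0: [73, 40, 16, 95, 11]
  L1: h(73,40)=(73*31+40)%997=309 h(16,95)=(16*31+95)%997=591 h(11,11)=(11*31+11)%997=352 -> [309, 591, 352]
  L2: h(309,591)=(309*31+591)%997=200 h(352,352)=(352*31+352)%997=297 -> [200, 297]
  L3: h(200,297)=(200*31+297)%997=515 -> [515]
  root=515
After append 36 (leaves=[73, 40, 16, 95, 11, 36]):
  L0: [73, 40, 16, 95, 11, 36]
  L1: h(73,40)=(73*31+40)%997=309 h(16,95)=(16*31+95)%997=591 h(11,36)=(11*31+36)%997=377 -> [309, 591, 377]
  L2: h(309,591)=(309*31+591)%997=200 h(377,377)=(377*31+377)%997=100 -> [200, 100]
  L3: h(200,100)=(200*31+100)%997=318 -> [318]
  root=318

Answer: 73 309 121 200 515 318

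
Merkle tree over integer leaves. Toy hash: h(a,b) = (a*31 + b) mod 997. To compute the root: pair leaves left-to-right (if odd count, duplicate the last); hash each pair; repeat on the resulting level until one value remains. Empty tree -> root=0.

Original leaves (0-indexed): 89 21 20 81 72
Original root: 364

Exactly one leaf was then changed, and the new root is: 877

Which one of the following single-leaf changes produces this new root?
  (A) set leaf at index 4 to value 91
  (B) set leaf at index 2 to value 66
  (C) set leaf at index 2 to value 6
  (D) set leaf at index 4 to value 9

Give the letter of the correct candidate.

Answer: A

Derivation:
Original leaves: [89, 21, 20, 81, 72]
Target new root: 877
Try each candidate change and compute the resulting root:
Candidate A: set leaf[4] = 91 -> leaves = [89, 21, 20, 81, 91]
  L0: [89, 21, 20, 81, 91]
  L1: h(89,21)=(89*31+21)%997=786 h(20,81)=(20*31+81)%997=701 h(91,91)=(91*31+91)%997=918 -> [786, 701, 918]
  L2: h(786,701)=(786*31+701)%997=142 h(918,918)=(918*31+918)%997=463 -> [142, 463]
  L3: h(142,463)=(142*31+463)%997=877 -> [877]
  root = 877 == target 877  ** MATCH **
Candidate B: set leaf[2] = 66 -> leaves = [89, 21, 66, 81, 72]
  L0: [89, 21, 66, 81, 72]
  L1: h(89,21)=(89*31+21)%997=786 h(66,81)=(66*31+81)%997=133 h(72,72)=(72*31+72)%997=310 -> [786, 133, 310]
  L2: h(786,133)=(786*31+133)%997=571 h(310,310)=(310*31+310)%997=947 -> [571, 947]
  L3: h(571,947)=(571*31+947)%997=702 -> [702]
  root = 702 != target 877
Candidate C: set leaf[2] = 6 -> leaves = [89, 21, 6, 81, 72]
  L0: [89, 21, 6, 81, 72]
  L1: h(89,21)=(89*31+21)%997=786 h(6,81)=(6*31+81)%997=267 h(72,72)=(72*31+72)%997=310 -> [786, 267, 310]
  L2: h(786,267)=(786*31+267)%997=705 h(310,310)=(310*31+310)%997=947 -> [705, 947]
  L3: h(705,947)=(705*31+947)%997=868 -> [868]
  root = 868 != target 877
Candidate D: set leaf[4] = 9 -> leaves = [89, 21, 20, 81, 9]
  L0: [89, 21, 20, 81, 9]
  L1: h(89,21)=(89*31+21)%997=786 h(20,81)=(20*31+81)%997=701 h(9,9)=(9*31+9)%997=288 -> [786, 701, 288]
  L2: h(786,701)=(786*31+701)%997=142 h(288,288)=(288*31+288)%997=243 -> [142, 243]
  L3: h(142,243)=(142*31+243)%997=657 -> [657]
  root = 657 != target 877
Candidate A produces the target root.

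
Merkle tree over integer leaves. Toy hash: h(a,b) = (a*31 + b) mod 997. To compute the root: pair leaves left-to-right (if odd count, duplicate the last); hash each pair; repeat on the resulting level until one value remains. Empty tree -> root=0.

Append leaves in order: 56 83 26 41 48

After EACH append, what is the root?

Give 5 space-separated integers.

After append 56 (leaves=[56]):
  L0: [56]
  root=56
After append 83 (leaves=[56, 83]):
  L0: [56, 83]
  L1: h(56,83)=(56*31+83)%997=822 -> [822]
  root=822
After append 26 (leaves=[56, 83, 26]):
  L0: [56, 83, 26]
  L1: h(56,83)=(56*31+83)%997=822 h(26,26)=(26*31+26)%997=832 -> [822, 832]
  L2: h(822,832)=(822*31+832)%997=392 -> [392]
  root=392
After append 41 (leaves=[56, 83, 26, 41]):
  L0: [56, 83, 26, 41]
  L1: h(56,83)=(56*31+83)%997=822 h(26,41)=(26*31+41)%997=847 -> [822, 847]
  L2: h(822,847)=(822*31+847)%997=407 -> [407]
  root=407
After append 48 (leaves=[56, 83, 26, 41, 48]):
  L0: [56, 83, 26, 41, 48]
  L1: h(56,83)=(56*31+83)%997=822 h(26,41)=(26*31+41)%997=847 h(48,48)=(48*31+48)%997=539 -> [822, 847, 539]
  L2: h(822,847)=(822*31+847)%997=407 h(539,539)=(539*31+539)%997=299 -> [407, 299]
  L3: h(407,299)=(407*31+299)%997=952 -> [952]
  root=952

Answer: 56 822 392 407 952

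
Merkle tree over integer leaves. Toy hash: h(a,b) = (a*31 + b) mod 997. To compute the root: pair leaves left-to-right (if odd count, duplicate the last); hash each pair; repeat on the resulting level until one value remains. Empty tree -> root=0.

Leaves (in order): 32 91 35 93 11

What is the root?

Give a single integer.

Answer: 818

Derivation:
L0: [32, 91, 35, 93, 11]
L1: h(32,91)=(32*31+91)%997=86 h(35,93)=(35*31+93)%997=181 h(11,11)=(11*31+11)%997=352 -> [86, 181, 352]
L2: h(86,181)=(86*31+181)%997=853 h(352,352)=(352*31+352)%997=297 -> [853, 297]
L3: h(853,297)=(853*31+297)%997=818 -> [818]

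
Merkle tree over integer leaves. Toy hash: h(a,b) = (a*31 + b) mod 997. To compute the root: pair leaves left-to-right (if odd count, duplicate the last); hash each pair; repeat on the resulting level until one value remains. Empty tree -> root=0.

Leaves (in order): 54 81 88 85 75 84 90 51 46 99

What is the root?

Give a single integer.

L0: [54, 81, 88, 85, 75, 84, 90, 51, 46, 99]
L1: h(54,81)=(54*31+81)%997=758 h(88,85)=(88*31+85)%997=819 h(75,84)=(75*31+84)%997=415 h(90,51)=(90*31+51)%997=847 h(46,99)=(46*31+99)%997=528 -> [758, 819, 415, 847, 528]
L2: h(758,819)=(758*31+819)%997=389 h(415,847)=(415*31+847)%997=751 h(528,528)=(528*31+528)%997=944 -> [389, 751, 944]
L3: h(389,751)=(389*31+751)%997=846 h(944,944)=(944*31+944)%997=298 -> [846, 298]
L4: h(846,298)=(846*31+298)%997=602 -> [602]

Answer: 602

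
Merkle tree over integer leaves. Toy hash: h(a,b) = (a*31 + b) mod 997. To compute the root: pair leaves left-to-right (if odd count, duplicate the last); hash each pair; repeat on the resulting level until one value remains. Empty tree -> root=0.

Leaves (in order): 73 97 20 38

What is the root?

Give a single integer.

Answer: 40

Derivation:
L0: [73, 97, 20, 38]
L1: h(73,97)=(73*31+97)%997=366 h(20,38)=(20*31+38)%997=658 -> [366, 658]
L2: h(366,658)=(366*31+658)%997=40 -> [40]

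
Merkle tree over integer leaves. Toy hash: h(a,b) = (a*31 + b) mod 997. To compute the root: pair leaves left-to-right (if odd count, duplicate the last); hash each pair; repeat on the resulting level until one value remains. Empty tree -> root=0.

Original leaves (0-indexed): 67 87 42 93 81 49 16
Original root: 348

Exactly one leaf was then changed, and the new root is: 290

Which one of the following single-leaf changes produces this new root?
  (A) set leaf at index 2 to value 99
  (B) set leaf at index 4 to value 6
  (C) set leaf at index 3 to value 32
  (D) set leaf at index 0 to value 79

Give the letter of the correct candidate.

Original leaves: [67, 87, 42, 93, 81, 49, 16]
Target new root: 290
Try each candidate change and compute the resulting root:
Candidate A: set leaf[2] = 99 -> leaves = [67, 87, 99, 93, 81, 49, 16]
  L0: [67, 87, 99, 93, 81, 49, 16]
  L1: h(67,87)=(67*31+87)%997=170 h(99,93)=(99*31+93)%997=171 h(81,49)=(81*31+49)%997=566 h(16,16)=(16*31+16)%997=512 -> [170, 171, 566, 512]
  L2: h(170,171)=(170*31+171)%997=456 h(566,512)=(566*31+512)%997=112 -> [456, 112]
  L3: h(456,112)=(456*31+112)%997=290 -> [290]
  root = 290 == target 290  ** MATCH **
Candidate B: set leaf[4] = 6 -> leaves = [67, 87, 42, 93, 6, 49, 16]
  L0: [67, 87, 42, 93, 6, 49, 16]
  L1: h(67,87)=(67*31+87)%997=170 h(42,93)=(42*31+93)%997=398 h(6,49)=(6*31+49)%997=235 h(16,16)=(16*31+16)%997=512 -> [170, 398, 235, 512]
  L2: h(170,398)=(170*31+398)%997=683 h(235,512)=(235*31+512)%997=818 -> [683, 818]
  L3: h(683,818)=(683*31+818)%997=57 -> [57]
  root = 57 != target 290
Candidate C: set leaf[3] = 32 -> leaves = [67, 87, 42, 32, 81, 49, 16]
  L0: [67, 87, 42, 32, 81, 49, 16]
  L1: h(67,87)=(67*31+87)%997=170 h(42,32)=(42*31+32)%997=337 h(81,49)=(81*31+49)%997=566 h(16,16)=(16*31+16)%997=512 -> [170, 337, 566, 512]
  L2: h(170,337)=(170*31+337)%997=622 h(566,512)=(566*31+512)%997=112 -> [622, 112]
  L3: h(622,112)=(622*31+112)%997=451 -> [451]
  root = 451 != target 290
Candidate D: set leaf[0] = 79 -> leaves = [79, 87, 42, 93, 81, 49, 16]
  L0: [79, 87, 42, 93, 81, 49, 16]
  L1: h(79,87)=(79*31+87)%997=542 h(42,93)=(42*31+93)%997=398 h(81,49)=(81*31+49)%997=566 h(16,16)=(16*31+16)%997=512 -> [542, 398, 566, 512]
  L2: h(542,398)=(542*31+398)%997=251 h(566,512)=(566*31+512)%997=112 -> [251, 112]
  L3: h(251,112)=(251*31+112)%997=914 -> [914]
  root = 914 != target 290
Candidate A produces the target root.

Answer: A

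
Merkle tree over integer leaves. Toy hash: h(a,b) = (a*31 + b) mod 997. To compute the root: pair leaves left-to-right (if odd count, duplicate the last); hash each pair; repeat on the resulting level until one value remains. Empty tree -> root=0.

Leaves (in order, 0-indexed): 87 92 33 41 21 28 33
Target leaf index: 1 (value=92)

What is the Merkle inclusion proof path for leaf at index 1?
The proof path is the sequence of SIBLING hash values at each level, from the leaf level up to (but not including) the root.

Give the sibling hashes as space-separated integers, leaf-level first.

Answer: 87 67 171

Derivation:
L0 (leaves): [87, 92, 33, 41, 21, 28, 33], target index=1
L1: h(87,92)=(87*31+92)%997=795 [pair 0] h(33,41)=(33*31+41)%997=67 [pair 1] h(21,28)=(21*31+28)%997=679 [pair 2] h(33,33)=(33*31+33)%997=59 [pair 3] -> [795, 67, 679, 59]
  Sibling for proof at L0: 87
L2: h(795,67)=(795*31+67)%997=784 [pair 0] h(679,59)=(679*31+59)%997=171 [pair 1] -> [784, 171]
  Sibling for proof at L1: 67
L3: h(784,171)=(784*31+171)%997=547 [pair 0] -> [547]
  Sibling for proof at L2: 171
Root: 547
Proof path (sibling hashes from leaf to root): [87, 67, 171]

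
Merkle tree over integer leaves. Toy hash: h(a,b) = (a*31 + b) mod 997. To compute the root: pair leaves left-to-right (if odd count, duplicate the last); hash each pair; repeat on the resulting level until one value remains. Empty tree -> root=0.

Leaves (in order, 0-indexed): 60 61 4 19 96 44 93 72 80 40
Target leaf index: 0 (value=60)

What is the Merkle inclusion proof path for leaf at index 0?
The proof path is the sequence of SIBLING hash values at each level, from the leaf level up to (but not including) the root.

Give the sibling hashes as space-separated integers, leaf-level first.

L0 (leaves): [60, 61, 4, 19, 96, 44, 93, 72, 80, 40], target index=0
L1: h(60,61)=(60*31+61)%997=924 [pair 0] h(4,19)=(4*31+19)%997=143 [pair 1] h(96,44)=(96*31+44)%997=29 [pair 2] h(93,72)=(93*31+72)%997=961 [pair 3] h(80,40)=(80*31+40)%997=526 [pair 4] -> [924, 143, 29, 961, 526]
  Sibling for proof at L0: 61
L2: h(924,143)=(924*31+143)%997=871 [pair 0] h(29,961)=(29*31+961)%997=863 [pair 1] h(526,526)=(526*31+526)%997=880 [pair 2] -> [871, 863, 880]
  Sibling for proof at L1: 143
L3: h(871,863)=(871*31+863)%997=945 [pair 0] h(880,880)=(880*31+880)%997=244 [pair 1] -> [945, 244]
  Sibling for proof at L2: 863
L4: h(945,244)=(945*31+244)%997=626 [pair 0] -> [626]
  Sibling for proof at L3: 244
Root: 626
Proof path (sibling hashes from leaf to root): [61, 143, 863, 244]

Answer: 61 143 863 244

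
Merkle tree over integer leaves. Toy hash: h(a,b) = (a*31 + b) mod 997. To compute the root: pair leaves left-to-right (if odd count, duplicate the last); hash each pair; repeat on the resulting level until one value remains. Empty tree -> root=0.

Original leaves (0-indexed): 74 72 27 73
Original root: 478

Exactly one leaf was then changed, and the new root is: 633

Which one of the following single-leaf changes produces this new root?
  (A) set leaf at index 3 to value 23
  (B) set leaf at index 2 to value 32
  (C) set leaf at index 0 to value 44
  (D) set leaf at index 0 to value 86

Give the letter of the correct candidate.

Original leaves: [74, 72, 27, 73]
Target new root: 633
Try each candidate change and compute the resulting root:
Candidate A: set leaf[3] = 23 -> leaves = [74, 72, 27, 23]
  L0: [74, 72, 27, 23]
  L1: h(74,72)=(74*31+72)%997=372 h(27,23)=(27*31+23)%997=860 -> [372, 860]
  L2: h(372,860)=(372*31+860)%997=428 -> [428]
  root = 428 != target 633
Candidate B: set leaf[2] = 32 -> leaves = [74, 72, 32, 73]
  L0: [74, 72, 32, 73]
  L1: h(74,72)=(74*31+72)%997=372 h(32,73)=(32*31+73)%997=68 -> [372, 68]
  L2: h(372,68)=(372*31+68)%997=633 -> [633]
  root = 633 == target 633  ** MATCH **
Candidate C: set leaf[0] = 44 -> leaves = [44, 72, 27, 73]
  L0: [44, 72, 27, 73]
  L1: h(44,72)=(44*31+72)%997=439 h(27,73)=(27*31+73)%997=910 -> [439, 910]
  L2: h(439,910)=(439*31+910)%997=561 -> [561]
  root = 561 != target 633
Candidate D: set leaf[0] = 86 -> leaves = [86, 72, 27, 73]
  L0: [86, 72, 27, 73]
  L1: h(86,72)=(86*31+72)%997=744 h(27,73)=(27*31+73)%997=910 -> [744, 910]
  L2: h(744,910)=(744*31+910)%997=46 -> [46]
  root = 46 != target 633
Candidate B produces the target root.

Answer: B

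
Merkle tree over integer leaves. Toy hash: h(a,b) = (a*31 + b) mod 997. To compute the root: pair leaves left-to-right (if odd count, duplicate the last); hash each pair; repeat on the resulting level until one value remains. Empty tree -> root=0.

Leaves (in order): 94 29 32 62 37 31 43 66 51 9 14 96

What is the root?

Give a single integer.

Answer: 670

Derivation:
L0: [94, 29, 32, 62, 37, 31, 43, 66, 51, 9, 14, 96]
L1: h(94,29)=(94*31+29)%997=949 h(32,62)=(32*31+62)%997=57 h(37,31)=(37*31+31)%997=181 h(43,66)=(43*31+66)%997=402 h(51,9)=(51*31+9)%997=593 h(14,96)=(14*31+96)%997=530 -> [949, 57, 181, 402, 593, 530]
L2: h(949,57)=(949*31+57)%997=563 h(181,402)=(181*31+402)%997=31 h(593,530)=(593*31+530)%997=967 -> [563, 31, 967]
L3: h(563,31)=(563*31+31)%997=535 h(967,967)=(967*31+967)%997=37 -> [535, 37]
L4: h(535,37)=(535*31+37)%997=670 -> [670]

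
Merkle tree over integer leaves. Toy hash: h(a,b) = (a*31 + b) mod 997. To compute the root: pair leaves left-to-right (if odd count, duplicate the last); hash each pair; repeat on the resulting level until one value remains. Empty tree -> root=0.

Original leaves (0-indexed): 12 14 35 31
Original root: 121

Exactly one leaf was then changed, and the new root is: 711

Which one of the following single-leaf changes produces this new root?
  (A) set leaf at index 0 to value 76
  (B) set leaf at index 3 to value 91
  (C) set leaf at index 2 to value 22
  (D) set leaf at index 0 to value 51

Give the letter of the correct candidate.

Answer: D

Derivation:
Original leaves: [12, 14, 35, 31]
Target new root: 711
Try each candidate change and compute the resulting root:
Candidate A: set leaf[0] = 76 -> leaves = [76, 14, 35, 31]
  L0: [76, 14, 35, 31]
  L1: h(76,14)=(76*31+14)%997=376 h(35,31)=(35*31+31)%997=119 -> [376, 119]
  L2: h(376,119)=(376*31+119)%997=808 -> [808]
  root = 808 != target 711
Candidate B: set leaf[3] = 91 -> leaves = [12, 14, 35, 91]
  L0: [12, 14, 35, 91]
  L1: h(12,14)=(12*31+14)%997=386 h(35,91)=(35*31+91)%997=179 -> [386, 179]
  L2: h(386,179)=(386*31+179)%997=181 -> [181]
  root = 181 != target 711
Candidate C: set leaf[2] = 22 -> leaves = [12, 14, 22, 31]
  L0: [12, 14, 22, 31]
  L1: h(12,14)=(12*31+14)%997=386 h(22,31)=(22*31+31)%997=713 -> [386, 713]
  L2: h(386,713)=(386*31+713)%997=715 -> [715]
  root = 715 != target 711
Candidate D: set leaf[0] = 51 -> leaves = [51, 14, 35, 31]
  L0: [51, 14, 35, 31]
  L1: h(51,14)=(51*31+14)%997=598 h(35,31)=(35*31+31)%997=119 -> [598, 119]
  L2: h(598,119)=(598*31+119)%997=711 -> [711]
  root = 711 == target 711  ** MATCH **
Candidate D produces the target root.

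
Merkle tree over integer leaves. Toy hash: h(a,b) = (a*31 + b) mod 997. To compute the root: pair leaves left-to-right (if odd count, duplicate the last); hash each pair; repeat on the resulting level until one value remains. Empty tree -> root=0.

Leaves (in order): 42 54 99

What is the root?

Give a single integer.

Answer: 339

Derivation:
L0: [42, 54, 99]
L1: h(42,54)=(42*31+54)%997=359 h(99,99)=(99*31+99)%997=177 -> [359, 177]
L2: h(359,177)=(359*31+177)%997=339 -> [339]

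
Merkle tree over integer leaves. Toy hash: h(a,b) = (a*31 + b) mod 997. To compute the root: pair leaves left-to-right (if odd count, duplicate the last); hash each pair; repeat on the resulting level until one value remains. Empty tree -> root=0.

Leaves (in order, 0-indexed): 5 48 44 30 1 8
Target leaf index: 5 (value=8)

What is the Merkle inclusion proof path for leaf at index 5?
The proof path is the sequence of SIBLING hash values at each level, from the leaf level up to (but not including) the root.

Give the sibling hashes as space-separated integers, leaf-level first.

Answer: 1 39 708

Derivation:
L0 (leaves): [5, 48, 44, 30, 1, 8], target index=5
L1: h(5,48)=(5*31+48)%997=203 [pair 0] h(44,30)=(44*31+30)%997=397 [pair 1] h(1,8)=(1*31+8)%997=39 [pair 2] -> [203, 397, 39]
  Sibling for proof at L0: 1
L2: h(203,397)=(203*31+397)%997=708 [pair 0] h(39,39)=(39*31+39)%997=251 [pair 1] -> [708, 251]
  Sibling for proof at L1: 39
L3: h(708,251)=(708*31+251)%997=265 [pair 0] -> [265]
  Sibling for proof at L2: 708
Root: 265
Proof path (sibling hashes from leaf to root): [1, 39, 708]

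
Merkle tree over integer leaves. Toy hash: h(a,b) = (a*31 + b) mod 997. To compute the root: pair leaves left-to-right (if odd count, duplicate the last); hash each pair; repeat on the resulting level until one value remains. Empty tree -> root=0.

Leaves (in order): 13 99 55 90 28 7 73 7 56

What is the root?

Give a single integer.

L0: [13, 99, 55, 90, 28, 7, 73, 7, 56]
L1: h(13,99)=(13*31+99)%997=502 h(55,90)=(55*31+90)%997=798 h(28,7)=(28*31+7)%997=875 h(73,7)=(73*31+7)%997=276 h(56,56)=(56*31+56)%997=795 -> [502, 798, 875, 276, 795]
L2: h(502,798)=(502*31+798)%997=408 h(875,276)=(875*31+276)%997=482 h(795,795)=(795*31+795)%997=515 -> [408, 482, 515]
L3: h(408,482)=(408*31+482)%997=169 h(515,515)=(515*31+515)%997=528 -> [169, 528]
L4: h(169,528)=(169*31+528)%997=782 -> [782]

Answer: 782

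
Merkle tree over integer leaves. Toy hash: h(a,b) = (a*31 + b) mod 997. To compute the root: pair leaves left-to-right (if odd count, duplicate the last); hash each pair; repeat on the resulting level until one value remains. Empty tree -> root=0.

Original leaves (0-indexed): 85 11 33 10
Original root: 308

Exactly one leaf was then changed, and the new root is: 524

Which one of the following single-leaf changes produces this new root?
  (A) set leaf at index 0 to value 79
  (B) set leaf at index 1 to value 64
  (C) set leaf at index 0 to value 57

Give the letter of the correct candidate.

Original leaves: [85, 11, 33, 10]
Target new root: 524
Try each candidate change and compute the resulting root:
Candidate A: set leaf[0] = 79 -> leaves = [79, 11, 33, 10]
  L0: [79, 11, 33, 10]
  L1: h(79,11)=(79*31+11)%997=466 h(33,10)=(33*31+10)%997=36 -> [466, 36]
  L2: h(466,36)=(466*31+36)%997=524 -> [524]
  root = 524 == target 524  ** MATCH **
Candidate B: set leaf[1] = 64 -> leaves = [85, 64, 33, 10]
  L0: [85, 64, 33, 10]
  L1: h(85,64)=(85*31+64)%997=705 h(33,10)=(33*31+10)%997=36 -> [705, 36]
  L2: h(705,36)=(705*31+36)%997=954 -> [954]
  root = 954 != target 524
Candidate C: set leaf[0] = 57 -> leaves = [57, 11, 33, 10]
  L0: [57, 11, 33, 10]
  L1: h(57,11)=(57*31+11)%997=781 h(33,10)=(33*31+10)%997=36 -> [781, 36]
  L2: h(781,36)=(781*31+36)%997=319 -> [319]
  root = 319 != target 524
Candidate A produces the target root.

Answer: A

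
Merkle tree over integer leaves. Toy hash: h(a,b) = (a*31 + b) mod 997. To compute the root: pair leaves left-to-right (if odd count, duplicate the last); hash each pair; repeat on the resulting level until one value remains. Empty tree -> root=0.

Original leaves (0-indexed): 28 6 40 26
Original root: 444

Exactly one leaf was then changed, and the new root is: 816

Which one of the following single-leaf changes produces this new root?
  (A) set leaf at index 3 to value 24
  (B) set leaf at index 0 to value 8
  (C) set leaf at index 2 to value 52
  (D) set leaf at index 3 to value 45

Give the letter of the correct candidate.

Original leaves: [28, 6, 40, 26]
Target new root: 816
Try each candidate change and compute the resulting root:
Candidate A: set leaf[3] = 24 -> leaves = [28, 6, 40, 24]
  L0: [28, 6, 40, 24]
  L1: h(28,6)=(28*31+6)%997=874 h(40,24)=(40*31+24)%997=267 -> [874, 267]
  L2: h(874,267)=(874*31+267)%997=442 -> [442]
  root = 442 != target 816
Candidate B: set leaf[0] = 8 -> leaves = [8, 6, 40, 26]
  L0: [8, 6, 40, 26]
  L1: h(8,6)=(8*31+6)%997=254 h(40,26)=(40*31+26)%997=269 -> [254, 269]
  L2: h(254,269)=(254*31+269)%997=167 -> [167]
  root = 167 != target 816
Candidate C: set leaf[2] = 52 -> leaves = [28, 6, 52, 26]
  L0: [28, 6, 52, 26]
  L1: h(28,6)=(28*31+6)%997=874 h(52,26)=(52*31+26)%997=641 -> [874, 641]
  L2: h(874,641)=(874*31+641)%997=816 -> [816]
  root = 816 == target 816  ** MATCH **
Candidate D: set leaf[3] = 45 -> leaves = [28, 6, 40, 45]
  L0: [28, 6, 40, 45]
  L1: h(28,6)=(28*31+6)%997=874 h(40,45)=(40*31+45)%997=288 -> [874, 288]
  L2: h(874,288)=(874*31+288)%997=463 -> [463]
  root = 463 != target 816
Candidate C produces the target root.

Answer: C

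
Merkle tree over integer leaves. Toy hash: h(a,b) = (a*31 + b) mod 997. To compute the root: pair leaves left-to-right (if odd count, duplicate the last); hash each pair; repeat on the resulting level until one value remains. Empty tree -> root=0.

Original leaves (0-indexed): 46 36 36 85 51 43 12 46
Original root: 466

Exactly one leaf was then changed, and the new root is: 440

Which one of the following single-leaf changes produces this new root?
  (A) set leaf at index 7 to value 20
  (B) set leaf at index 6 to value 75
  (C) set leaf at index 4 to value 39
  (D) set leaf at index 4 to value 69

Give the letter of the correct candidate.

Original leaves: [46, 36, 36, 85, 51, 43, 12, 46]
Target new root: 440
Try each candidate change and compute the resulting root:
Candidate A: set leaf[7] = 20 -> leaves = [46, 36, 36, 85, 51, 43, 12, 20]
  L0: [46, 36, 36, 85, 51, 43, 12, 20]
  L1: h(46,36)=(46*31+36)%997=465 h(36,85)=(36*31+85)%997=204 h(51,43)=(51*31+43)%997=627 h(12,20)=(12*31+20)%997=392 -> [465, 204, 627, 392]
  L2: h(465,204)=(465*31+204)%997=661 h(627,392)=(627*31+392)%997=886 -> [661, 886]
  L3: h(661,886)=(661*31+886)%997=440 -> [440]
  root = 440 == target 440  ** MATCH **
Candidate B: set leaf[6] = 75 -> leaves = [46, 36, 36, 85, 51, 43, 75, 46]
  L0: [46, 36, 36, 85, 51, 43, 75, 46]
  L1: h(46,36)=(46*31+36)%997=465 h(36,85)=(36*31+85)%997=204 h(51,43)=(51*31+43)%997=627 h(75,46)=(75*31+46)%997=377 -> [465, 204, 627, 377]
  L2: h(465,204)=(465*31+204)%997=661 h(627,377)=(627*31+377)%997=871 -> [661, 871]
  L3: h(661,871)=(661*31+871)%997=425 -> [425]
  root = 425 != target 440
Candidate C: set leaf[4] = 39 -> leaves = [46, 36, 36, 85, 39, 43, 12, 46]
  L0: [46, 36, 36, 85, 39, 43, 12, 46]
  L1: h(46,36)=(46*31+36)%997=465 h(36,85)=(36*31+85)%997=204 h(39,43)=(39*31+43)%997=255 h(12,46)=(12*31+46)%997=418 -> [465, 204, 255, 418]
  L2: h(465,204)=(465*31+204)%997=661 h(255,418)=(255*31+418)%997=347 -> [661, 347]
  L3: h(661,347)=(661*31+347)%997=898 -> [898]
  root = 898 != target 440
Candidate D: set leaf[4] = 69 -> leaves = [46, 36, 36, 85, 69, 43, 12, 46]
  L0: [46, 36, 36, 85, 69, 43, 12, 46]
  L1: h(46,36)=(46*31+36)%997=465 h(36,85)=(36*31+85)%997=204 h(69,43)=(69*31+43)%997=188 h(12,46)=(12*31+46)%997=418 -> [465, 204, 188, 418]
  L2: h(465,204)=(465*31+204)%997=661 h(188,418)=(188*31+418)%997=264 -> [661, 264]
  L3: h(661,264)=(661*31+264)%997=815 -> [815]
  root = 815 != target 440
Candidate A produces the target root.

Answer: A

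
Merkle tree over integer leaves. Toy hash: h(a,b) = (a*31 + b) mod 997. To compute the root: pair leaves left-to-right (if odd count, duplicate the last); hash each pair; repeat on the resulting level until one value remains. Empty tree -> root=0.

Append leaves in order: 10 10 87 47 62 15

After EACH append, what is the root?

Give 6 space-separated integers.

Answer: 10 320 740 700 443 933

Derivation:
After append 10 (leaves=[10]):
  L0: [10]
  root=10
After append 10 (leaves=[10, 10]):
  L0: [10, 10]
  L1: h(10,10)=(10*31+10)%997=320 -> [320]
  root=320
After append 87 (leaves=[10, 10, 87]):
  L0: [10, 10, 87]
  L1: h(10,10)=(10*31+10)%997=320 h(87,87)=(87*31+87)%997=790 -> [320, 790]
  L2: h(320,790)=(320*31+790)%997=740 -> [740]
  root=740
After append 47 (leaves=[10, 10, 87, 47]):
  L0: [10, 10, 87, 47]
  L1: h(10,10)=(10*31+10)%997=320 h(87,47)=(87*31+47)%997=750 -> [320, 750]
  L2: h(320,750)=(320*31+750)%997=700 -> [700]
  root=700
After append 62 (leaves=[10, 10, 87, 47, 62]):
  L0: [10, 10, 87, 47, 62]
  L1: h(10,10)=(10*31+10)%997=320 h(87,47)=(87*31+47)%997=750 h(62,62)=(62*31+62)%997=987 -> [320, 750, 987]
  L2: h(320,750)=(320*31+750)%997=700 h(987,987)=(987*31+987)%997=677 -> [700, 677]
  L3: h(700,677)=(700*31+677)%997=443 -> [443]
  root=443
After append 15 (leaves=[10, 10, 87, 47, 62, 15]):
  L0: [10, 10, 87, 47, 62, 15]
  L1: h(10,10)=(10*31+10)%997=320 h(87,47)=(87*31+47)%997=750 h(62,15)=(62*31+15)%997=940 -> [320, 750, 940]
  L2: h(320,750)=(320*31+750)%997=700 h(940,940)=(940*31+940)%997=170 -> [700, 170]
  L3: h(700,170)=(700*31+170)%997=933 -> [933]
  root=933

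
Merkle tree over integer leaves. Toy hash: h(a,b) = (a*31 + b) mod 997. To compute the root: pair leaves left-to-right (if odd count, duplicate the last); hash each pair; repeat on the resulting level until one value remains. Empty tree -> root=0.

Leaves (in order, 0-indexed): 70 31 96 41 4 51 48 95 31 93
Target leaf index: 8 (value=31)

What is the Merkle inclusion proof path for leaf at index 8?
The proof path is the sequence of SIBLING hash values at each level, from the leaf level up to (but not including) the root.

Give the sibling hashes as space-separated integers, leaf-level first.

L0 (leaves): [70, 31, 96, 41, 4, 51, 48, 95, 31, 93], target index=8
L1: h(70,31)=(70*31+31)%997=207 [pair 0] h(96,41)=(96*31+41)%997=26 [pair 1] h(4,51)=(4*31+51)%997=175 [pair 2] h(48,95)=(48*31+95)%997=586 [pair 3] h(31,93)=(31*31+93)%997=57 [pair 4] -> [207, 26, 175, 586, 57]
  Sibling for proof at L0: 93
L2: h(207,26)=(207*31+26)%997=461 [pair 0] h(175,586)=(175*31+586)%997=29 [pair 1] h(57,57)=(57*31+57)%997=827 [pair 2] -> [461, 29, 827]
  Sibling for proof at L1: 57
L3: h(461,29)=(461*31+29)%997=362 [pair 0] h(827,827)=(827*31+827)%997=542 [pair 1] -> [362, 542]
  Sibling for proof at L2: 827
L4: h(362,542)=(362*31+542)%997=797 [pair 0] -> [797]
  Sibling for proof at L3: 362
Root: 797
Proof path (sibling hashes from leaf to root): [93, 57, 827, 362]

Answer: 93 57 827 362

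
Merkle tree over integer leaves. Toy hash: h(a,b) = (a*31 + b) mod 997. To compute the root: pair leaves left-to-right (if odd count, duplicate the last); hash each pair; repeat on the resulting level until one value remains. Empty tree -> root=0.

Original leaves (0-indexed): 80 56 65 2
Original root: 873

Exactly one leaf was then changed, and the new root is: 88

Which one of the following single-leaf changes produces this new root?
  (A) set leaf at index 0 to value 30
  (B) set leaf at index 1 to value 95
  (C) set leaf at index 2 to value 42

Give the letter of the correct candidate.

Answer: B

Derivation:
Original leaves: [80, 56, 65, 2]
Target new root: 88
Try each candidate change and compute the resulting root:
Candidate A: set leaf[0] = 30 -> leaves = [30, 56, 65, 2]
  L0: [30, 56, 65, 2]
  L1: h(30,56)=(30*31+56)%997=986 h(65,2)=(65*31+2)%997=23 -> [986, 23]
  L2: h(986,23)=(986*31+23)%997=679 -> [679]
  root = 679 != target 88
Candidate B: set leaf[1] = 95 -> leaves = [80, 95, 65, 2]
  L0: [80, 95, 65, 2]
  L1: h(80,95)=(80*31+95)%997=581 h(65,2)=(65*31+2)%997=23 -> [581, 23]
  L2: h(581,23)=(581*31+23)%997=88 -> [88]
  root = 88 == target 88  ** MATCH **
Candidate C: set leaf[2] = 42 -> leaves = [80, 56, 42, 2]
  L0: [80, 56, 42, 2]
  L1: h(80,56)=(80*31+56)%997=542 h(42,2)=(42*31+2)%997=307 -> [542, 307]
  L2: h(542,307)=(542*31+307)%997=160 -> [160]
  root = 160 != target 88
Candidate B produces the target root.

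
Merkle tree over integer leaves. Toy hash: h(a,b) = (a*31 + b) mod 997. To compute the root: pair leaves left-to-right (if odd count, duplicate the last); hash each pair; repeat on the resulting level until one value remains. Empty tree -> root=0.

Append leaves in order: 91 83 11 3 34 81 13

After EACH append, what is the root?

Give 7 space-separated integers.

After append 91 (leaves=[91]):
  L0: [91]
  root=91
After append 83 (leaves=[91, 83]):
  L0: [91, 83]
  L1: h(91,83)=(91*31+83)%997=910 -> [910]
  root=910
After append 11 (leaves=[91, 83, 11]):
  L0: [91, 83, 11]
  L1: h(91,83)=(91*31+83)%997=910 h(11,11)=(11*31+11)%997=352 -> [910, 352]
  L2: h(910,352)=(910*31+352)%997=646 -> [646]
  root=646
After append 3 (leaves=[91, 83, 11, 3]):
  L0: [91, 83, 11, 3]
  L1: h(91,83)=(91*31+83)%997=910 h(11,3)=(11*31+3)%997=344 -> [910, 344]
  L2: h(910,344)=(910*31+344)%997=638 -> [638]
  root=638
After append 34 (leaves=[91, 83, 11, 3, 34]):
  L0: [91, 83, 11, 3, 34]
  L1: h(91,83)=(91*31+83)%997=910 h(11,3)=(11*31+3)%997=344 h(34,34)=(34*31+34)%997=91 -> [910, 344, 91]
  L2: h(910,344)=(910*31+344)%997=638 h(91,91)=(91*31+91)%997=918 -> [638, 918]
  L3: h(638,918)=(638*31+918)%997=756 -> [756]
  root=756
After append 81 (leaves=[91, 83, 11, 3, 34, 81]):
  L0: [91, 83, 11, 3, 34, 81]
  L1: h(91,83)=(91*31+83)%997=910 h(11,3)=(11*31+3)%997=344 h(34,81)=(34*31+81)%997=138 -> [910, 344, 138]
  L2: h(910,344)=(910*31+344)%997=638 h(138,138)=(138*31+138)%997=428 -> [638, 428]
  L3: h(638,428)=(638*31+428)%997=266 -> [266]
  root=266
After append 13 (leaves=[91, 83, 11, 3, 34, 81, 13]):
  L0: [91, 83, 11, 3, 34, 81, 13]
  L1: h(91,83)=(91*31+83)%997=910 h(11,3)=(11*31+3)%997=344 h(34,81)=(34*31+81)%997=138 h(13,13)=(13*31+13)%997=416 -> [910, 344, 138, 416]
  L2: h(910,344)=(910*31+344)%997=638 h(138,416)=(138*31+416)%997=706 -> [638, 706]
  L3: h(638,706)=(638*31+706)%997=544 -> [544]
  root=544

Answer: 91 910 646 638 756 266 544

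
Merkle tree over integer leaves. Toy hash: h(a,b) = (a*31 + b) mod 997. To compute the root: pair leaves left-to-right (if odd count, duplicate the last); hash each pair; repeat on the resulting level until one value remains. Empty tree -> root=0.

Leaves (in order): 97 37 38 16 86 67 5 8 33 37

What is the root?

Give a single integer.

L0: [97, 37, 38, 16, 86, 67, 5, 8, 33, 37]
L1: h(97,37)=(97*31+37)%997=53 h(38,16)=(38*31+16)%997=197 h(86,67)=(86*31+67)%997=739 h(5,8)=(5*31+8)%997=163 h(33,37)=(33*31+37)%997=63 -> [53, 197, 739, 163, 63]
L2: h(53,197)=(53*31+197)%997=843 h(739,163)=(739*31+163)%997=141 h(63,63)=(63*31+63)%997=22 -> [843, 141, 22]
L3: h(843,141)=(843*31+141)%997=352 h(22,22)=(22*31+22)%997=704 -> [352, 704]
L4: h(352,704)=(352*31+704)%997=649 -> [649]

Answer: 649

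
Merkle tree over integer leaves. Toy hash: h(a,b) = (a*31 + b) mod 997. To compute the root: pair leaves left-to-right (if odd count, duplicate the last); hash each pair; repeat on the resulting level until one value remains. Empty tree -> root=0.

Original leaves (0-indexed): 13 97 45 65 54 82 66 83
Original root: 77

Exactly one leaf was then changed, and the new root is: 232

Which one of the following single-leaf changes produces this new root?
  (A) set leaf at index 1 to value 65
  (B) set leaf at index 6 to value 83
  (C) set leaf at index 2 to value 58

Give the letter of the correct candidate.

Answer: A

Derivation:
Original leaves: [13, 97, 45, 65, 54, 82, 66, 83]
Target new root: 232
Try each candidate change and compute the resulting root:
Candidate A: set leaf[1] = 65 -> leaves = [13, 65, 45, 65, 54, 82, 66, 83]
  L0: [13, 65, 45, 65, 54, 82, 66, 83]
  L1: h(13,65)=(13*31+65)%997=468 h(45,65)=(45*31+65)%997=463 h(54,82)=(54*31+82)%997=759 h(66,83)=(66*31+83)%997=135 -> [468, 463, 759, 135]
  L2: h(468,463)=(468*31+463)%997=16 h(759,135)=(759*31+135)%997=733 -> [16, 733]
  L3: h(16,733)=(16*31+733)%997=232 -> [232]
  root = 232 == target 232  ** MATCH **
Candidate B: set leaf[6] = 83 -> leaves = [13, 97, 45, 65, 54, 82, 83, 83]
  L0: [13, 97, 45, 65, 54, 82, 83, 83]
  L1: h(13,97)=(13*31+97)%997=500 h(45,65)=(45*31+65)%997=463 h(54,82)=(54*31+82)%997=759 h(83,83)=(83*31+83)%997=662 -> [500, 463, 759, 662]
  L2: h(500,463)=(500*31+463)%997=11 h(759,662)=(759*31+662)%997=263 -> [11, 263]
  L3: h(11,263)=(11*31+263)%997=604 -> [604]
  root = 604 != target 232
Candidate C: set leaf[2] = 58 -> leaves = [13, 97, 58, 65, 54, 82, 66, 83]
  L0: [13, 97, 58, 65, 54, 82, 66, 83]
  L1: h(13,97)=(13*31+97)%997=500 h(58,65)=(58*31+65)%997=866 h(54,82)=(54*31+82)%997=759 h(66,83)=(66*31+83)%997=135 -> [500, 866, 759, 135]
  L2: h(500,866)=(500*31+866)%997=414 h(759,135)=(759*31+135)%997=733 -> [414, 733]
  L3: h(414,733)=(414*31+733)%997=606 -> [606]
  root = 606 != target 232
Candidate A produces the target root.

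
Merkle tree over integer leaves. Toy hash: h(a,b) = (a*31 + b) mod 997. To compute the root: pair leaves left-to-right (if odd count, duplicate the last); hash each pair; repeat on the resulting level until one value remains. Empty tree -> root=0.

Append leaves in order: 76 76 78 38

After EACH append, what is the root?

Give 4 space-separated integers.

After append 76 (leaves=[76]):
  L0: [76]
  root=76
After append 76 (leaves=[76, 76]):
  L0: [76, 76]
  L1: h(76,76)=(76*31+76)%997=438 -> [438]
  root=438
After append 78 (leaves=[76, 76, 78]):
  L0: [76, 76, 78]
  L1: h(76,76)=(76*31+76)%997=438 h(78,78)=(78*31+78)%997=502 -> [438, 502]
  L2: h(438,502)=(438*31+502)%997=122 -> [122]
  root=122
After append 38 (leaves=[76, 76, 78, 38]):
  L0: [76, 76, 78, 38]
  L1: h(76,76)=(76*31+76)%997=438 h(78,38)=(78*31+38)%997=462 -> [438, 462]
  L2: h(438,462)=(438*31+462)%997=82 -> [82]
  root=82

Answer: 76 438 122 82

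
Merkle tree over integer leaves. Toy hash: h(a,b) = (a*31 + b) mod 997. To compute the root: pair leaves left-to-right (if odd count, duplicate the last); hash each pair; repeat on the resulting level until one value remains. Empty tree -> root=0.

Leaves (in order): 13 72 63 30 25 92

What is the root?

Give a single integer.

L0: [13, 72, 63, 30, 25, 92]
L1: h(13,72)=(13*31+72)%997=475 h(63,30)=(63*31+30)%997=986 h(25,92)=(25*31+92)%997=867 -> [475, 986, 867]
L2: h(475,986)=(475*31+986)%997=756 h(867,867)=(867*31+867)%997=825 -> [756, 825]
L3: h(756,825)=(756*31+825)%997=333 -> [333]

Answer: 333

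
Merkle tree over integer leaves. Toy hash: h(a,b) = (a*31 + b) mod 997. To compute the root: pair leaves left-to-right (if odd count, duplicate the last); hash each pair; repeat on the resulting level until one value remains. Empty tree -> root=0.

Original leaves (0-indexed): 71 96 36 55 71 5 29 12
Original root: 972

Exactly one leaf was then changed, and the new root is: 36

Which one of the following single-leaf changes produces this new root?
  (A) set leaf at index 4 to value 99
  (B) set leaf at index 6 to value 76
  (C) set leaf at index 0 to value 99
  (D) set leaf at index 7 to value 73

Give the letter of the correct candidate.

Original leaves: [71, 96, 36, 55, 71, 5, 29, 12]
Target new root: 36
Try each candidate change and compute the resulting root:
Candidate A: set leaf[4] = 99 -> leaves = [71, 96, 36, 55, 99, 5, 29, 12]
  L0: [71, 96, 36, 55, 99, 5, 29, 12]
  L1: h(71,96)=(71*31+96)%997=303 h(36,55)=(36*31+55)%997=174 h(99,5)=(99*31+5)%997=83 h(29,12)=(29*31+12)%997=911 -> [303, 174, 83, 911]
  L2: h(303,174)=(303*31+174)%997=594 h(83,911)=(83*31+911)%997=493 -> [594, 493]
  L3: h(594,493)=(594*31+493)%997=961 -> [961]
  root = 961 != target 36
Candidate B: set leaf[6] = 76 -> leaves = [71, 96, 36, 55, 71, 5, 76, 12]
  L0: [71, 96, 36, 55, 71, 5, 76, 12]
  L1: h(71,96)=(71*31+96)%997=303 h(36,55)=(36*31+55)%997=174 h(71,5)=(71*31+5)%997=212 h(76,12)=(76*31+12)%997=374 -> [303, 174, 212, 374]
  L2: h(303,174)=(303*31+174)%997=594 h(212,374)=(212*31+374)%997=964 -> [594, 964]
  L3: h(594,964)=(594*31+964)%997=435 -> [435]
  root = 435 != target 36
Candidate C: set leaf[0] = 99 -> leaves = [99, 96, 36, 55, 71, 5, 29, 12]
  L0: [99, 96, 36, 55, 71, 5, 29, 12]
  L1: h(99,96)=(99*31+96)%997=174 h(36,55)=(36*31+55)%997=174 h(71,5)=(71*31+5)%997=212 h(29,12)=(29*31+12)%997=911 -> [174, 174, 212, 911]
  L2: h(174,174)=(174*31+174)%997=583 h(212,911)=(212*31+911)%997=504 -> [583, 504]
  L3: h(583,504)=(583*31+504)%997=631 -> [631]
  root = 631 != target 36
Candidate D: set leaf[7] = 73 -> leaves = [71, 96, 36, 55, 71, 5, 29, 73]
  L0: [71, 96, 36, 55, 71, 5, 29, 73]
  L1: h(71,96)=(71*31+96)%997=303 h(36,55)=(36*31+55)%997=174 h(71,5)=(71*31+5)%997=212 h(29,73)=(29*31+73)%997=972 -> [303, 174, 212, 972]
  L2: h(303,174)=(303*31+174)%997=594 h(212,972)=(212*31+972)%997=565 -> [594, 565]
  L3: h(594,565)=(594*31+565)%997=36 -> [36]
  root = 36 == target 36  ** MATCH **
Candidate D produces the target root.

Answer: D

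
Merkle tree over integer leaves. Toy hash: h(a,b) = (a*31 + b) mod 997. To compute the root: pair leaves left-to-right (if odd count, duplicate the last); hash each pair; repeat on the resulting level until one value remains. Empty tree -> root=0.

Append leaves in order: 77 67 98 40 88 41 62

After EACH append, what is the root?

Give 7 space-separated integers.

After append 77 (leaves=[77]):
  L0: [77]
  root=77
After append 67 (leaves=[77, 67]):
  L0: [77, 67]
  L1: h(77,67)=(77*31+67)%997=460 -> [460]
  root=460
After append 98 (leaves=[77, 67, 98]):
  L0: [77, 67, 98]
  L1: h(77,67)=(77*31+67)%997=460 h(98,98)=(98*31+98)%997=145 -> [460, 145]
  L2: h(460,145)=(460*31+145)%997=447 -> [447]
  root=447
After append 40 (leaves=[77, 67, 98, 40]):
  L0: [77, 67, 98, 40]
  L1: h(77,67)=(77*31+67)%997=460 h(98,40)=(98*31+40)%997=87 -> [460, 87]
  L2: h(460,87)=(460*31+87)%997=389 -> [389]
  root=389
After append 88 (leaves=[77, 67, 98, 40, 88]):
  L0: [77, 67, 98, 40, 88]
  L1: h(77,67)=(77*31+67)%997=460 h(98,40)=(98*31+40)%997=87 h(88,88)=(88*31+88)%997=822 -> [460, 87, 822]
  L2: h(460,87)=(460*31+87)%997=389 h(822,822)=(822*31+822)%997=382 -> [389, 382]
  L3: h(389,382)=(389*31+382)%997=477 -> [477]
  root=477
After append 41 (leaves=[77, 67, 98, 40, 88, 41]):
  L0: [77, 67, 98, 40, 88, 41]
  L1: h(77,67)=(77*31+67)%997=460 h(98,40)=(98*31+40)%997=87 h(88,41)=(88*31+41)%997=775 -> [460, 87, 775]
  L2: h(460,87)=(460*31+87)%997=389 h(775,775)=(775*31+775)%997=872 -> [389, 872]
  L3: h(389,872)=(389*31+872)%997=967 -> [967]
  root=967
After append 62 (leaves=[77, 67, 98, 40, 88, 41, 62]):
  L0: [77, 67, 98, 40, 88, 41, 62]
  L1: h(77,67)=(77*31+67)%997=460 h(98,40)=(98*31+40)%997=87 h(88,41)=(88*31+41)%997=775 h(62,62)=(62*31+62)%997=987 -> [460, 87, 775, 987]
  L2: h(460,87)=(460*31+87)%997=389 h(775,987)=(775*31+987)%997=87 -> [389, 87]
  L3: h(389,87)=(389*31+87)%997=182 -> [182]
  root=182

Answer: 77 460 447 389 477 967 182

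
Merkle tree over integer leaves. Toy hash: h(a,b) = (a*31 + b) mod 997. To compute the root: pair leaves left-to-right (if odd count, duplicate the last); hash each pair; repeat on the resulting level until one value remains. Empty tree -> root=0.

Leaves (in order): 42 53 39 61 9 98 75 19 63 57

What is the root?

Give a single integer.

Answer: 115

Derivation:
L0: [42, 53, 39, 61, 9, 98, 75, 19, 63, 57]
L1: h(42,53)=(42*31+53)%997=358 h(39,61)=(39*31+61)%997=273 h(9,98)=(9*31+98)%997=377 h(75,19)=(75*31+19)%997=350 h(63,57)=(63*31+57)%997=16 -> [358, 273, 377, 350, 16]
L2: h(358,273)=(358*31+273)%997=404 h(377,350)=(377*31+350)%997=73 h(16,16)=(16*31+16)%997=512 -> [404, 73, 512]
L3: h(404,73)=(404*31+73)%997=633 h(512,512)=(512*31+512)%997=432 -> [633, 432]
L4: h(633,432)=(633*31+432)%997=115 -> [115]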